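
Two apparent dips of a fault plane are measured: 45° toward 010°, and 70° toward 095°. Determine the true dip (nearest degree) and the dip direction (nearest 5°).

true dip 71°, dip direction 080°

The two traces are lines in the plane: v₁ = (sin 10°·cos 45°, cos 10°·cos 45°, −sin 45°), v₂ = (sin 95°·cos 70°, cos 95°·cos 70°, −sin 70°).
The plane normal is n = v₁ × v₂ ∝ (0.675, 0.126, 0.241).
Dip δ = arctan(|n_h|/n_z) = arctan(0.687/0.241) = 70.7°.
Dip direction = atan2(0.675, 0.126) = 79° (azimuth of n's horizontal projection).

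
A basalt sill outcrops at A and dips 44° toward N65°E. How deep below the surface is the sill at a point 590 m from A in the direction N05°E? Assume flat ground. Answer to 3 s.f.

285 m

The hole lies 60° from the dip direction, so the down-dip offset is 590 × cos 60° = 295.00 m.
Depth = down-dip offset × tan(dip) = 295.00 × tan 44° = 295.00 × 0.9657
Depth = 284.88 m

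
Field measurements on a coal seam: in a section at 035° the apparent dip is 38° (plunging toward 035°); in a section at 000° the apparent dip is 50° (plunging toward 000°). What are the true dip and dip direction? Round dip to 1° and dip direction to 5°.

true dip 51°, dip direction 345°

Represent each trace as a vector plunging at its apparent dip toward its trend (east-north-up frame): v₁ = (0.452, 0.646, -0.616), v₂ = (0.000, 0.643, -0.766).
The plane normal is n = v₁ × v₂ ∝ (-0.099, 0.346, 0.291).
True dip = arccos(n_z / |n|) = arccos(0.6280) = 51.1°.
Dip direction = azimuth of (n_x, n_y) = atan2(-0.099, 0.346) = 344°.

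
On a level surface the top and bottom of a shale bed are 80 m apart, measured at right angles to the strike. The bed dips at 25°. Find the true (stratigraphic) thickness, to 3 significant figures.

True thickness t = w · sin(dip) = 80 × sin 25°
t = 80 × 0.4226 = 33.809 m

33.8 m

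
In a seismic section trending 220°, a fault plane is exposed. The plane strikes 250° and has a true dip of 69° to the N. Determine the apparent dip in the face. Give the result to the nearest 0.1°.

52.5°

Angle between strike (250°) and section (220°): β = 30°.
tan(apparent dip) = tan 69° · sin 30° = 1.3025
α = arctan(1.3025) = 52.49°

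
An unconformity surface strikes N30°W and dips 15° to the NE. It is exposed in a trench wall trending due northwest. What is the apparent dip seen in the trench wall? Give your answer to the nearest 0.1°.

4.0°

The strike is N30°W and the section trends due northwest; the acute angle between them is β = 15°.
tan(apparent dip) = tan 15° · sin 15° = 0.0694
α = arctan(0.0694) = 3.97°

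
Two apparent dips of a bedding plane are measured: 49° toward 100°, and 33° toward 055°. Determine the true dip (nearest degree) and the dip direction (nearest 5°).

Represent each trace as a vector plunging at its apparent dip toward its trend (east-north-up frame): v₁ = (0.646, -0.114, -0.755), v₂ = (0.687, 0.481, -0.545).
Cross product v₁ × v₂ gives the pole to the plane: n ∝ (0.425, -0.167, 0.389).
True dip = arccos(n_z / |n|) = arccos(0.6486) = 49.6°.
Dip direction = azimuth of (n_x, n_y) = atan2(0.425, -0.167) = 111°.

true dip 50°, dip direction 110°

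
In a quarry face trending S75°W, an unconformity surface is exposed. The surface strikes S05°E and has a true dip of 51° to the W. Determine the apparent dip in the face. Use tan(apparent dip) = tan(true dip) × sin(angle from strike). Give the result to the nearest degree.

The strike is S05°E and the section trends S75°W; the acute angle between them is β = 80°.
tan(apparent dip) = tan 51° · sin 80° = 1.2161
α = arctan(1.2161) = 50.57°

51°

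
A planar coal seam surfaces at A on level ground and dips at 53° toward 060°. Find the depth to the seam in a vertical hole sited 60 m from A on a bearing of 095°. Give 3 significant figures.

65.2 m

The hole lies 35° from the dip direction, so the down-dip offset is 60 × cos 35° = 49.15 m.
Depth = down-dip offset × tan(dip) = 49.15 × tan 53° = 49.15 × 1.3270
Depth = 65.22 m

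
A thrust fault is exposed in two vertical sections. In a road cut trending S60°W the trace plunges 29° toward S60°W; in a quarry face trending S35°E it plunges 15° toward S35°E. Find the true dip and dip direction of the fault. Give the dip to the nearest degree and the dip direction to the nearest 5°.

Represent each trace as a vector plunging at its apparent dip toward its trend (east-north-up frame): v₁ = (-0.757, -0.437, -0.485), v₂ = (0.554, -0.791, -0.259).
Cross product v₁ × v₂ gives the pole to the plane: n ∝ (-0.270, -0.465, 0.842).
tan δ = √(n_x²+n_y²)/n_z = 0.538/0.842, so δ = 32.6°.
The horizontal component of n points toward azimuth atan2(n_x, n_y) = 210°, the dip direction.

true dip 33°, dip direction 210°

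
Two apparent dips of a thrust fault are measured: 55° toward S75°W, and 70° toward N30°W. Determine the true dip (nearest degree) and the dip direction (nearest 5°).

true dip 71°, dip direction 315°

The two traces are lines in the plane: v₁ = (sin 255°·cos 55°, cos 255°·cos 55°, −sin 55°), v₂ = (sin 330°·cos 70°, cos 330°·cos 70°, −sin 70°).
Cross product v₁ × v₂ gives the pole to the plane: n ∝ (-0.382, 0.381, 0.189).
Dip δ = arctan(|n_h|/n_z) = arctan(0.539/0.189) = 70.6°.
Dip direction = atan2(-0.382, 0.381) = 315° (azimuth of n's horizontal projection).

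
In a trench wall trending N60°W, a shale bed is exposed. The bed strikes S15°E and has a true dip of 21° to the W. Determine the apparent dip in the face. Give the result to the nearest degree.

15°

The strike is S15°E and the section trends N60°W; the acute angle between them is β = 45°.
tan(apparent dip) = tan 21° · sin 45° = 0.2714
apparent dip = arctan 0.2714 = 15.19°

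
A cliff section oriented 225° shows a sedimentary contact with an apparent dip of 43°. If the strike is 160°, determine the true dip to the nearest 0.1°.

45.8°

β = acute angle between strike 160° and section 225° = 65°.
tan(true dip) = tan 43° / sin 65° = 1.0289
δ = arctan(1.0289) = 45.82°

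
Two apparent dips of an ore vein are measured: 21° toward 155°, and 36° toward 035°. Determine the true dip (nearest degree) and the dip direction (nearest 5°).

The two traces are lines in the plane: v₁ = (sin 155°·cos 21°, cos 155°·cos 21°, −sin 21°), v₂ = (sin 35°·cos 36°, cos 35°·cos 36°, −sin 36°).
n = v₁ × v₂ = (0.735, 0.066, 0.654) (taken with n_z > 0).
True dip = arccos(n_z / |n|) = arccos(0.6634) = 48.4°.
Dip direction = atan2(0.735, 0.066) = 85° (azimuth of n's horizontal projection).

true dip 48°, dip direction 085°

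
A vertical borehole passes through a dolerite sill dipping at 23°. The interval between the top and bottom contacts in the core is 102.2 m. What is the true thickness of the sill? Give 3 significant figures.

94.1 m

True thickness t = h · cos(dip) = 102.2 × cos 23°
t = 102.2 × 0.9205 = 94.076 m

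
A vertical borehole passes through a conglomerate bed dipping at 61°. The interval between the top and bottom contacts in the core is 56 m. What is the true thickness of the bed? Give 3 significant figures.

27.1 m

True thickness t = h · cos(dip) = 56 × cos 61°
t = 56 × 0.4848 = 27.149 m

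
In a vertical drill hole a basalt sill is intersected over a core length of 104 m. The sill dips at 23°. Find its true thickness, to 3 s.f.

True thickness t = h · cos(dip) = 104 × cos 23°
t = 104 × 0.9205 = 95.733 m

95.7 m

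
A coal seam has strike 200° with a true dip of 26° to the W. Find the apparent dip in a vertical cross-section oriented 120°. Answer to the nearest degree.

26°

The section lies 80° from the strike.
tan α = tan 26° × sin 80° = 0.4877 × 0.9848 = 0.4803
α = arctan(0.4803) = 25.66°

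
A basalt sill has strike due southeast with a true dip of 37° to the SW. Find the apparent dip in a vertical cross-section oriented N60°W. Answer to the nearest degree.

The strike is due southeast and the section trends N60°W; the acute angle between them is β = 15°.
tan α = tan 37° × sin 15° = 0.7536 × 0.2588 = 0.1950
apparent dip = arctan 0.1950 = 11.04°

11°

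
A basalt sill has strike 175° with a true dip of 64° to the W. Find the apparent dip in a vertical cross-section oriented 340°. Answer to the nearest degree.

28°

Angle between strike (175°) and section (340°): β = 15°.
tan α = tan 64° × sin 15° = 2.0503 × 0.2588 = 0.5307
apparent dip = arctan 0.5307 = 27.95°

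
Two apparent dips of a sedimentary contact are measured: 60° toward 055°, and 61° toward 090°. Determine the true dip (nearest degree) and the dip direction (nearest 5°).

true dip 62°, dip direction 075°

The two traces are lines in the plane: v₁ = (sin 55°·cos 60°, cos 55°·cos 60°, −sin 60°), v₂ = (sin 90°·cos 61°, cos 90°·cos 61°, −sin 61°).
The plane normal is n = v₁ × v₂ ∝ (0.251, 0.062, 0.139).
Dip δ = arctan(|n_h|/n_z) = arctan(0.258/0.139) = 61.7°.
Dip direction = azimuth of (n_x, n_y) = atan2(0.251, 0.062) = 76°.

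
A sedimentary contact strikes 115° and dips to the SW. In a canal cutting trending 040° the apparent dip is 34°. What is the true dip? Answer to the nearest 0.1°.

34.9°

β = acute angle between strike 115° and section 040° = 75°.
tan δ = tan α / sin β = tan 34° / sin 75° = 0.6745 / 0.9659 = 0.6983
δ = arctan(0.6983) = 34.93°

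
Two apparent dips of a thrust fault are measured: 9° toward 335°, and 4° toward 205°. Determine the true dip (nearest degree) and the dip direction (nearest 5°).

The two traces are lines in the plane: v₁ = (sin 335°·cos 9°, cos 335°·cos 9°, −sin 9°), v₂ = (sin 205°·cos 4°, cos 205°·cos 4°, −sin 4°).
n = v₁ × v₂ = (-0.204, 0.037, 0.755) (taken with n_z > 0).
True dip = arccos(n_z / |n|) = arccos(0.9643) = 15.3°.
The horizontal component of n points toward azimuth atan2(n_x, n_y) = 280°, the dip direction.

true dip 15°, dip direction 280°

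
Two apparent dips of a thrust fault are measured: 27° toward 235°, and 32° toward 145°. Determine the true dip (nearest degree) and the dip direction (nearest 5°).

The two traces are lines in the plane: v₁ = (sin 235°·cos 27°, cos 235°·cos 27°, −sin 27°), v₂ = (sin 145°·cos 32°, cos 145°·cos 32°, −sin 32°).
n = v₁ × v₂ = (-0.045, -0.608, 0.756) (taken with n_z > 0).
tan δ = √(n_x²+n_y²)/n_z = 0.609/0.756, so δ = 38.9°.
Dip direction = azimuth of (n_x, n_y) = atan2(-0.045, -0.608) = 184°.

true dip 39°, dip direction 185°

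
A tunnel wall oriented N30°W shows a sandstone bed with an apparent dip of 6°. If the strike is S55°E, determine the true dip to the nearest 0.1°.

14.0°

β = acute angle between strike S55°E and section N30°W = 25°.
tan(true dip) = tan 6° / sin 25° = 0.2487
true dip = arctan 0.2487 = 13.97°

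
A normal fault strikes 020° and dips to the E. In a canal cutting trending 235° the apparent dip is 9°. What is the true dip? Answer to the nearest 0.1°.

β = acute angle between strike 020° and section 235° = 35°.
tan(true dip) = tan 9° / sin 35° = 0.2761
true dip = arctan 0.2761 = 15.44°

15.4°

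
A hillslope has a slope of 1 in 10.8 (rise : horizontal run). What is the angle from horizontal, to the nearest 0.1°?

tan θ = 1/10.8 = 0.0926
θ = arctan(0.0926) = 5.29°

5.3°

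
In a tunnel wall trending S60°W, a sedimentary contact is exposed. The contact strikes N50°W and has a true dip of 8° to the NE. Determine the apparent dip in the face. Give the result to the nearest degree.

8°

Angle between strike (N50°W) and section (S60°W): β = 70°.
tan(apparent dip) = tan 8° · sin 70° = 0.1321
α = arctan(0.1321) = 7.52°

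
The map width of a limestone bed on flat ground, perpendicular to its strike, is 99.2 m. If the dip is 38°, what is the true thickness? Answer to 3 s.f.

61.1 m

True thickness t = w · sin(dip) = 99.2 × sin 38°
t = 99.2 × 0.6157 = 61.074 m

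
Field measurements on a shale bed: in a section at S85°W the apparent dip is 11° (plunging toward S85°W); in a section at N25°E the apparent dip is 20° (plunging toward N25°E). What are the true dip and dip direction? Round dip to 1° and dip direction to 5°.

true dip 30°, dip direction 335°

Represent each trace as a vector plunging at its apparent dip toward its trend (east-north-up frame): v₁ = (-0.978, -0.086, -0.191), v₂ = (0.397, 0.852, -0.342).
Cross product v₁ × v₂ gives the pole to the plane: n ∝ (-0.192, 0.410, 0.799).
True dip = arccos(n_z / |n|) = arccos(0.8699) = 29.5°.
Dip direction = atan2(-0.192, 0.410) = 335° (azimuth of n's horizontal projection).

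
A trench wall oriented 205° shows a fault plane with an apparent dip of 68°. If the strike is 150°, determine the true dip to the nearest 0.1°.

71.7°

β = acute angle between strike 150° and section 205° = 55°.
tan(true dip) = tan 68° / sin 55° = 3.0215
δ = arctan(3.0215) = 71.69°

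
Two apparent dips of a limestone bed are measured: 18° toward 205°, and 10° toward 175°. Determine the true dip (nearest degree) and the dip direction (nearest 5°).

true dip 21°, dip direction 240°

The two traces are lines in the plane: v₁ = (sin 205°·cos 18°, cos 205°·cos 18°, −sin 18°), v₂ = (sin 175°·cos 10°, cos 175°·cos 10°, −sin 10°).
Cross product v₁ × v₂ gives the pole to the plane: n ∝ (-0.153, -0.096, 0.468).
Dip δ = arctan(|n_h|/n_z) = arctan(0.181/0.468) = 21.2°.
Dip direction = atan2(-0.153, -0.096) = 238° (azimuth of n's horizontal projection).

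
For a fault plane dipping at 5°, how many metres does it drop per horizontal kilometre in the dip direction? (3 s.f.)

87.5 m

drop per km = 1000 × tan 5° = 1000 × 0.0875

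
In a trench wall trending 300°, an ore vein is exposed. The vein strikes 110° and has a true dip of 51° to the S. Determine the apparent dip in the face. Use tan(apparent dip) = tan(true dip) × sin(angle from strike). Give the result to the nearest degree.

The strike is 110° and the section trends 300°; the acute angle between them is β = 10°.
tan(apparent dip) = tan 51° · sin 10° = 0.2144
apparent dip = arctan 0.2144 = 12.10°

12°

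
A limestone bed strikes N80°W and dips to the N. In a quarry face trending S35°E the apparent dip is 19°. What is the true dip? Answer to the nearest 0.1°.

26.0°

The section is 45° from the strike.
tan δ = tan α / sin β = tan 19° / sin 45° = 0.3443 / 0.7071 = 0.4870
δ = arctan(0.4870) = 25.96°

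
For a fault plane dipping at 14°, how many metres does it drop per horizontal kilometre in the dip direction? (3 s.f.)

drop per km = 1000 × tan 14° = 1000 × 0.2493

249 m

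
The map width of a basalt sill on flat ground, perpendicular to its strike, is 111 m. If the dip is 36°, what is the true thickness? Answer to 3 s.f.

True thickness t = w · sin(dip) = 111 × sin 36°
t = 111 × 0.5878 = 65.244 m

65.2 m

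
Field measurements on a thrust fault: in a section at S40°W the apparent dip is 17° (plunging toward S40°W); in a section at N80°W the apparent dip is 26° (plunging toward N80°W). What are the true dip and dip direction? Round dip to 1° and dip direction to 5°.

Each apparent-dip line lies in the plane. As unit vectors (x east, y north, z up), v₁ plunges 17°→S40°W and v₂ plunges 26°→N80°W.
The plane normal is n = v₁ × v₂ ∝ (-0.367, 0.011, 0.744).
Dip δ = arctan(|n_h|/n_z) = arctan(0.367/0.744) = 26.2°.
The horizontal component of n points toward azimuth atan2(n_x, n_y) = 272°, the dip direction.

true dip 26°, dip direction 270°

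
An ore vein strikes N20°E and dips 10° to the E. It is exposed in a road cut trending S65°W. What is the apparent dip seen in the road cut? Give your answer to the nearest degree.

The strike is N20°E and the section trends S65°W; the acute angle between them is β = 45°.
tan α = tan 10° × sin 45° = 0.1763 × 0.7071 = 0.1247
α = arctan(0.1247) = 7.11°

7°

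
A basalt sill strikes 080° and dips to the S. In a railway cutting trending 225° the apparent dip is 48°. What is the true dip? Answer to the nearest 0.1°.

62.7°

The section is 35° from the strike.
tan(true dip) = tan 48° / sin 35° = 1.9363
δ = arctan(1.9363) = 62.69°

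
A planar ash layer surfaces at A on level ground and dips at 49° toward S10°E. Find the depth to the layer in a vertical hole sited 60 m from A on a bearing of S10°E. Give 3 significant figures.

The hole is directly down-dip from the outcrop, so the down-dip offset is 60 m.
Depth = down-dip offset × tan(dip) = 60.00 × tan 49° = 60.00 × 1.1504
Depth = 69.02 m

69.0 m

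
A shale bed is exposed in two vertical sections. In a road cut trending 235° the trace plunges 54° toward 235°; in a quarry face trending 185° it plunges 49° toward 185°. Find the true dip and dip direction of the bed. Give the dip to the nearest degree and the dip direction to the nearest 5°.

Represent each trace as a vector plunging at its apparent dip toward its trend (east-north-up frame): v₁ = (-0.481, -0.337, -0.809), v₂ = (-0.057, -0.654, -0.755).
The plane normal is n = v₁ × v₂ ∝ (-0.274, -0.317, 0.295).
tan δ = √(n_x²+n_y²)/n_z = 0.419/0.295, so δ = 54.8°.
Dip direction = atan2(-0.274, -0.317) = 221° (azimuth of n's horizontal projection).

true dip 55°, dip direction 220°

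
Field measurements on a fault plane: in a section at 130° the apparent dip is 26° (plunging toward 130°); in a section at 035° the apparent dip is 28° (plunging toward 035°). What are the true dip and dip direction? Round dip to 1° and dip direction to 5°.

true dip 37°, dip direction 080°

Represent each trace as a vector plunging at its apparent dip toward its trend (east-north-up frame): v₁ = (0.689, -0.578, -0.438), v₂ = (0.506, 0.723, -0.469).
Cross product v₁ × v₂ gives the pole to the plane: n ∝ (0.588, 0.101, 0.791).
tan δ = √(n_x²+n_y²)/n_z = 0.597/0.791, so δ = 37.1°.
Dip direction = atan2(0.588, 0.101) = 80° (azimuth of n's horizontal projection).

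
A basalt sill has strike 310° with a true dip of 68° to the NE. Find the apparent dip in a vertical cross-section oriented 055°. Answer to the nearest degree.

The strike is 310° and the section trends 055°; the acute angle between them is β = 75°.
tan(apparent dip) = tan 68° · sin 75° = 2.3908
apparent dip = arctan 2.3908 = 67.30°

67°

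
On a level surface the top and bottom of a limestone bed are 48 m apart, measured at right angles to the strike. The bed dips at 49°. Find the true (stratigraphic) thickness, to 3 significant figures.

36.2 m

True thickness t = w · sin(dip) = 48 × sin 49°
t = 48 × 0.7547 = 36.226 m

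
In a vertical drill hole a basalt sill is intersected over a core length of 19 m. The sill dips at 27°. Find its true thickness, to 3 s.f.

16.9 m

True thickness t = h · cos(dip) = 19 × cos 27°
t = 19 × 0.8910 = 16.929 m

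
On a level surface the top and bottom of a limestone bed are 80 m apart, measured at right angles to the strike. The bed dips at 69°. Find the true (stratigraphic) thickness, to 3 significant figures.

74.7 m

True thickness t = w · sin(dip) = 80 × sin 69°
t = 80 × 0.9336 = 74.686 m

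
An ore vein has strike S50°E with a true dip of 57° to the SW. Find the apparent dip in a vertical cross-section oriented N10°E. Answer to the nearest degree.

The section lies 60° from the strike.
tan(apparent dip) = tan 57° · sin 60° = 1.3336
apparent dip = arctan 1.3336 = 53.13°

53°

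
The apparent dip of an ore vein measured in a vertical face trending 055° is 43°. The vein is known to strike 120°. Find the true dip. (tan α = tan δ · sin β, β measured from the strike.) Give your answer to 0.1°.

β = acute angle between strike 120° and section 055° = 65°.
tan(true dip) = tan 43° / sin 65° = 1.0289
true dip = arctan 1.0289 = 45.82°

45.8°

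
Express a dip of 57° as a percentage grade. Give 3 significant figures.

154%

grade % = 100 × tan 57° = 100 × 1.5399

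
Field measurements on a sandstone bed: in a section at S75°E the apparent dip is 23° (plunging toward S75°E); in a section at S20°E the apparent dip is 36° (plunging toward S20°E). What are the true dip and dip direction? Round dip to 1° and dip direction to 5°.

Each apparent-dip line lies in the plane. As unit vectors (x east, y north, z up), v₁ plunges 23°→S75°E and v₂ plunges 36°→S20°E.
Cross product v₁ × v₂ gives the pole to the plane: n ∝ (0.157, -0.415, 0.610).
tan δ = √(n_x²+n_y²)/n_z = 0.443/0.610, so δ = 36.0°.
The horizontal component of n points toward azimuth atan2(n_x, n_y) = 159°, the dip direction.

true dip 36°, dip direction 160°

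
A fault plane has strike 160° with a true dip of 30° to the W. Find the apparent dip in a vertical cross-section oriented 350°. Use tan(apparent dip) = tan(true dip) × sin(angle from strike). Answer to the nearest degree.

6°

Angle between strike (160°) and section (350°): β = 10°.
tan(apparent dip) = tan 30° · sin 10° = 0.1003
apparent dip = arctan 0.1003 = 5.73°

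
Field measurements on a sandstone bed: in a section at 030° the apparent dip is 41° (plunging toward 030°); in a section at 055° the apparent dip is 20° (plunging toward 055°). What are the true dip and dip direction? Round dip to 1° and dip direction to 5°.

Represent each trace as a vector plunging at its apparent dip toward its trend (east-north-up frame): v₁ = (0.377, 0.654, -0.656), v₂ = (0.770, 0.539, -0.342).
The plane normal is n = v₁ × v₂ ∝ (-0.130, 0.376, 0.300).
tan δ = √(n_x²+n_y²)/n_z = 0.398/0.300, so δ = 53.0°.
The horizontal component of n points toward azimuth atan2(n_x, n_y) = 341°, the dip direction.

true dip 53°, dip direction 340°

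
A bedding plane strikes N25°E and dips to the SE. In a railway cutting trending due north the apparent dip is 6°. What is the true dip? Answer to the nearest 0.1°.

β = acute angle between strike N25°E and section due north = 25°.
tan δ = tan α / sin β = tan 6° / sin 25° = 0.1051 / 0.4226 = 0.2487
δ = arctan(0.2487) = 13.97°

14.0°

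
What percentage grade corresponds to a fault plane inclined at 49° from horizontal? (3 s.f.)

115%

grade % = 100 × tan 49° = 100 × 1.1504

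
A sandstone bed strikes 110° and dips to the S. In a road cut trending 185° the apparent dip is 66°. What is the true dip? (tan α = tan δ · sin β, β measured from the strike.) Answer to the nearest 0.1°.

66.7°

β = acute angle between strike 110° and section 185° = 75°.
tan δ = tan α / sin β = tan 66° / sin 75° = 2.2460 / 0.9659 = 2.3253
true dip = arctan 2.3253 = 66.73°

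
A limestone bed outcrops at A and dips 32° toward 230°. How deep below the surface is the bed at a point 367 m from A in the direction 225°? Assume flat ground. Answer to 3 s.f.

228 m

The hole lies 5° from the dip direction, so the down-dip offset is 367 × cos 5° = 365.60 m.
Depth = down-dip offset × tan(dip) = 365.60 × tan 32° = 365.60 × 0.6249
Depth = 228.45 m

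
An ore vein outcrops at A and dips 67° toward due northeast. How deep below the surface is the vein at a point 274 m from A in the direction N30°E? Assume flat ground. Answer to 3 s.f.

624 m

The hole lies 15° from the dip direction, so the down-dip offset is 274 × cos 15° = 264.66 m.
Depth = down-dip offset × tan(dip) = 264.66 × tan 67° = 264.66 × 2.3559
Depth = 623.51 m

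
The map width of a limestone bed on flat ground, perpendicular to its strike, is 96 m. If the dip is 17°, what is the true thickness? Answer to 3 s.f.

28.1 m

True thickness t = w · sin(dip) = 96 × sin 17°
t = 96 × 0.2924 = 28.068 m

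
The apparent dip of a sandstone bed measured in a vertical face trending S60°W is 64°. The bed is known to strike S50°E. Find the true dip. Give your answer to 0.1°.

65.4°

β = acute angle between strike S50°E and section S60°W = 70°.
tan(true dip) = tan 64° / sin 70° = 2.1819
δ = arctan(2.1819) = 65.38°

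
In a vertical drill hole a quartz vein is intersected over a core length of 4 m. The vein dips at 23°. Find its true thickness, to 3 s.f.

3.68 m

True thickness t = h · cos(dip) = 4 × cos 23°
t = 4 × 0.9205 = 3.682 m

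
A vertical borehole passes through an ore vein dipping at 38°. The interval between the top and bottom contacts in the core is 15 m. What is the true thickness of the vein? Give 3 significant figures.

11.8 m

True thickness t = h · cos(dip) = 15 × cos 38°
t = 15 × 0.7880 = 11.820 m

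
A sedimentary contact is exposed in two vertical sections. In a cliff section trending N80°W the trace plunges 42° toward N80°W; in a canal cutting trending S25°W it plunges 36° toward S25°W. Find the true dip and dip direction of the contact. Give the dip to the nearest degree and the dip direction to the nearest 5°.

The two traces are lines in the plane: v₁ = (sin 280°·cos 42°, cos 280°·cos 42°, −sin 42°), v₂ = (sin 205°·cos 36°, cos 205°·cos 36°, −sin 36°).
Cross product v₁ × v₂ gives the pole to the plane: n ∝ (-0.566, -0.201, 0.581).
Dip δ = arctan(|n_h|/n_z) = arctan(0.601/0.581) = 46.0°.
Dip direction = atan2(-0.566, -0.201) = 250° (azimuth of n's horizontal projection).

true dip 46°, dip direction 250°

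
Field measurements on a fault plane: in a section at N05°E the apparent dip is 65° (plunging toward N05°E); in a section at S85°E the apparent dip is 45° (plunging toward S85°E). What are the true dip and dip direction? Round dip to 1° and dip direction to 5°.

Each apparent-dip line lies in the plane. As unit vectors (x east, y north, z up), v₁ plunges 65°→N05°E and v₂ plunges 45°→S85°E.
Cross product v₁ × v₂ gives the pole to the plane: n ∝ (0.354, 0.612, 0.299).
True dip = arccos(n_z / |n|) = arccos(0.3893) = 67.1°.
Dip direction = atan2(0.354, 0.612) = 30° (azimuth of n's horizontal projection).

true dip 67°, dip direction 030°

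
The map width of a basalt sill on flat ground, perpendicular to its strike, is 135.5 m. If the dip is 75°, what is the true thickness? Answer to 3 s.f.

True thickness t = w · sin(dip) = 135.5 × sin 75°
t = 135.5 × 0.9659 = 130.883 m

131 m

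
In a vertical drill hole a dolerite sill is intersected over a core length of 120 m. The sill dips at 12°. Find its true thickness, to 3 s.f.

117 m

True thickness t = h · cos(dip) = 120 × cos 12°
t = 120 × 0.9781 = 117.378 m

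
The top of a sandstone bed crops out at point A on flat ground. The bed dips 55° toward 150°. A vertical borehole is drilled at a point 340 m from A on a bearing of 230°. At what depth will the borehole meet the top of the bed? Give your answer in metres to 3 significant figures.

The hole lies 80° from the dip direction, so the down-dip offset is 340 × cos 80° = 59.04 m.
Depth = down-dip offset × tan(dip) = 59.04 × tan 55° = 59.04 × 1.4281
Depth = 84.32 m

84.3 m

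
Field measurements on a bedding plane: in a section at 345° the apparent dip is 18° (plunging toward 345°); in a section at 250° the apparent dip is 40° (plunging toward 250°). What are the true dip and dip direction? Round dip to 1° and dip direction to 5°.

true dip 43°, dip direction 275°

Each apparent-dip line lies in the plane. As unit vectors (x east, y north, z up), v₁ plunges 18°→345° and v₂ plunges 40°→250°.
Cross product v₁ × v₂ gives the pole to the plane: n ∝ (-0.671, 0.064, 0.726).
True dip = arccos(n_z / |n|) = arccos(0.7325) = 42.9°.
Dip direction = atan2(-0.671, 0.064) = 275° (azimuth of n's horizontal projection).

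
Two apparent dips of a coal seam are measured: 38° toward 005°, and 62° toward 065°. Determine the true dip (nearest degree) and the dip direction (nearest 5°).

Represent each trace as a vector plunging at its apparent dip toward its trend (east-north-up frame): v₁ = (0.069, 0.785, -0.616), v₂ = (0.425, 0.198, -0.883).
The plane normal is n = v₁ × v₂ ∝ (0.571, 0.201, 0.320).
True dip = arccos(n_z / |n|) = arccos(0.4677) = 62.1°.
The horizontal component of n points toward azimuth atan2(n_x, n_y) = 71°, the dip direction.

true dip 62°, dip direction 070°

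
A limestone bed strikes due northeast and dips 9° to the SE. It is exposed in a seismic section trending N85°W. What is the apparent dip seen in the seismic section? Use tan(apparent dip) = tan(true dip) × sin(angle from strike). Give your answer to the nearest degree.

7°

The section lies 50° from the strike.
tan α = tan 9° × sin 50° = 0.1584 × 0.7660 = 0.1213
apparent dip = arctan 0.1213 = 6.92°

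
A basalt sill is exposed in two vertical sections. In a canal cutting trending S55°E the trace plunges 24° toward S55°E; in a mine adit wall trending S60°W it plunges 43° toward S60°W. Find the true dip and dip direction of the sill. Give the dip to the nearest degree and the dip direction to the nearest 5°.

Each apparent-dip line lies in the plane. As unit vectors (x east, y north, z up), v₁ plunges 24°→S55°E and v₂ plunges 43°→S60°W.
Cross product v₁ × v₂ gives the pole to the plane: n ∝ (-0.209, -0.768, 0.606).
Dip δ = arctan(|n_h|/n_z) = arctan(0.796/0.606) = 52.7°.
The horizontal component of n points toward azimuth atan2(n_x, n_y) = 195°, the dip direction.

true dip 53°, dip direction 195°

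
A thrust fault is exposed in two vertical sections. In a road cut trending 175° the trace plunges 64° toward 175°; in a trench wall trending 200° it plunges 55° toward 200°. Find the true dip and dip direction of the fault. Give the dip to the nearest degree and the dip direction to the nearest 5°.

true dip 66°, dip direction 150°

Each apparent-dip line lies in the plane. As unit vectors (x east, y north, z up), v₁ plunges 64°→175° and v₂ plunges 55°→200°.
Cross product v₁ × v₂ gives the pole to the plane: n ∝ (0.127, -0.208, 0.106).
True dip = arccos(n_z / |n|) = arccos(0.4003) = 66.4°.
Dip direction = atan2(0.127, -0.208) = 149° (azimuth of n's horizontal projection).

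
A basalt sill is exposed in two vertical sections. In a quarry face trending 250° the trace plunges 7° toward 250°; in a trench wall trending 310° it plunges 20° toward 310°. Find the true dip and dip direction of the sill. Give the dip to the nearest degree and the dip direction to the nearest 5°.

Represent each trace as a vector plunging at its apparent dip toward its trend (east-north-up frame): v₁ = (-0.933, -0.339, -0.122), v₂ = (-0.720, 0.604, -0.342).
n = v₁ × v₂ = (-0.190, 0.231, 0.808) (taken with n_z > 0).
Dip δ = arctan(|n_h|/n_z) = arctan(0.299/0.808) = 20.3°.
Dip direction = azimuth of (n_x, n_y) = atan2(-0.190, 0.231) = 321°.

true dip 20°, dip direction 320°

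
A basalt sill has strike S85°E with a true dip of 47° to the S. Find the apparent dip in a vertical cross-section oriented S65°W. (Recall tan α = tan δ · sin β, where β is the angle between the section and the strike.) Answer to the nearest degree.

28°

Angle between strike (S85°E) and section (S65°W): β = 30°.
tan(apparent dip) = tan 47° · sin 30° = 0.5362
apparent dip = arctan 0.5362 = 28.20°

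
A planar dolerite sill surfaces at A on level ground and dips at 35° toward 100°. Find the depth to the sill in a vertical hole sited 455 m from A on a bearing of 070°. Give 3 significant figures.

The hole lies 30° from the dip direction, so the down-dip offset is 455 × cos 30° = 394.04 m.
Depth = down-dip offset × tan(dip) = 394.04 × tan 35° = 394.04 × 0.7002
Depth = 275.91 m

276 m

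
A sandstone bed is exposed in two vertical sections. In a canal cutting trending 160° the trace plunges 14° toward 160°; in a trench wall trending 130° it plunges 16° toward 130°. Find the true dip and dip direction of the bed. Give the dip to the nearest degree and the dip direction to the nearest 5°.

Each apparent-dip line lies in the plane. As unit vectors (x east, y north, z up), v₁ plunges 14°→160° and v₂ plunges 16°→130°.
The plane normal is n = v₁ × v₂ ∝ (0.102, -0.087, 0.466).
Dip δ = arctan(|n_h|/n_z) = arctan(0.134/0.466) = 16.0°.
Dip direction = atan2(0.102, -0.087) = 130° (azimuth of n's horizontal projection).

true dip 16°, dip direction 130°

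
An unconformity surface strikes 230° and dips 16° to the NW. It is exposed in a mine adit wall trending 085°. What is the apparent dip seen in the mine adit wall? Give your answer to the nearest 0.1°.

9.3°

The section lies 35° from the strike.
tan α = tan 16° × sin 35° = 0.2867 × 0.5736 = 0.1645
apparent dip = arctan 0.1645 = 9.34°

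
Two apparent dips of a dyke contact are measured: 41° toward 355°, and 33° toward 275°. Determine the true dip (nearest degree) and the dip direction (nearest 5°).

The two traces are lines in the plane: v₁ = (sin 355°·cos 41°, cos 355°·cos 41°, −sin 41°), v₂ = (sin 275°·cos 33°, cos 275°·cos 33°, −sin 33°).
Cross product v₁ × v₂ gives the pole to the plane: n ∝ (-0.362, 0.512, 0.623).
True dip = arccos(n_z / |n|) = arccos(0.7050) = 45.2°.
Dip direction = azimuth of (n_x, n_y) = atan2(-0.362, 0.512) = 325°.

true dip 45°, dip direction 325°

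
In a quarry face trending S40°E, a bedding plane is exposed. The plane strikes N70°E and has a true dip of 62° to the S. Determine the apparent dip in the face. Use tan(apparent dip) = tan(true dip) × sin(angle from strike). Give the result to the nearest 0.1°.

The section lies 70° from the strike.
tan(apparent dip) = tan 62° · sin 70° = 1.7673
α = arctan(1.7673) = 60.50°

60.5°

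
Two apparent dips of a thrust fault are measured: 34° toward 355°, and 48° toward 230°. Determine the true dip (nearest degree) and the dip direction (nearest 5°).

The two traces are lines in the plane: v₁ = (sin 355°·cos 34°, cos 355°·cos 34°, −sin 34°), v₂ = (sin 230°·cos 48°, cos 230°·cos 48°, −sin 48°).
n = v₁ × v₂ = (-0.854, 0.233, 0.454) (taken with n_z > 0).
tan δ = √(n_x²+n_y²)/n_z = 0.885/0.454, so δ = 62.8°.
Dip direction = atan2(-0.854, 0.233) = 285° (azimuth of n's horizontal projection).

true dip 63°, dip direction 285°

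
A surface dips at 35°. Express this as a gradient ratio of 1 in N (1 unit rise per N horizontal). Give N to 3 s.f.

1 in 1.43

1 : N means tan θ = 1/N, so N = 1/tan 35° = 1/0.7002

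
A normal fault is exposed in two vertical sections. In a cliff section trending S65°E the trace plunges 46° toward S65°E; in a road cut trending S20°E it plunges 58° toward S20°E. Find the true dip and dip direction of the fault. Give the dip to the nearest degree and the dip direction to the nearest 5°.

true dip 58°, dip direction 165°

The two traces are lines in the plane: v₁ = (sin 115°·cos 46°, cos 115°·cos 46°, −sin 46°), v₂ = (sin 160°·cos 58°, cos 160°·cos 58°, −sin 58°).
n = v₁ × v₂ = (0.109, -0.404, 0.260) (taken with n_z > 0).
Dip δ = arctan(|n_h|/n_z) = arctan(0.418/0.260) = 58.1°.
Dip direction = atan2(0.109, -0.404) = 165° (azimuth of n's horizontal projection).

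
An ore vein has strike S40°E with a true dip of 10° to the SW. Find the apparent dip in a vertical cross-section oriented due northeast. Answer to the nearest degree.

10°

The strike is S40°E and the section trends due northeast; the acute angle between them is β = 85°.
tan α = tan 10° × sin 85° = 0.1763 × 0.9962 = 0.1757
apparent dip = arctan 0.1757 = 9.96°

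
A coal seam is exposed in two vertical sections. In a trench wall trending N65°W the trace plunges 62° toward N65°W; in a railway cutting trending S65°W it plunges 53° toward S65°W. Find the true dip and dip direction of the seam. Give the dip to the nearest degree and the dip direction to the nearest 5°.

true dip 62°, dip direction 290°

Represent each trace as a vector plunging at its apparent dip toward its trend (east-north-up frame): v₁ = (-0.425, 0.198, -0.883), v₂ = (-0.545, -0.254, -0.799).
The plane normal is n = v₁ × v₂ ∝ (-0.383, 0.142, 0.216).
Dip δ = arctan(|n_h|/n_z) = arctan(0.408/0.216) = 62.1°.
Dip direction = atan2(-0.383, 0.142) = 290° (azimuth of n's horizontal projection).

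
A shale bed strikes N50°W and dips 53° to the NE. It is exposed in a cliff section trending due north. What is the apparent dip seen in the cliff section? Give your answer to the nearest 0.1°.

45.5°

The strike is N50°W and the section trends due north; the acute angle between them is β = 50°.
tan α = tan 53° × sin 50° = 1.3270 × 0.7660 = 1.0166
apparent dip = arctan 1.0166 = 45.47°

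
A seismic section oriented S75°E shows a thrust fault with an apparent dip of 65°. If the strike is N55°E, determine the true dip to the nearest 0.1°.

70.3°

The section is 50° from the strike.
tan(true dip) = tan 65° / sin 50° = 2.7995
δ = arctan(2.7995) = 70.34°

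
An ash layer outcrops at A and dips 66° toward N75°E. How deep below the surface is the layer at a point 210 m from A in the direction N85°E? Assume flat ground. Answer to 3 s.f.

The hole lies 10° from the dip direction, so the down-dip offset is 210 × cos 10° = 206.81 m.
Depth = down-dip offset × tan(dip) = 206.81 × tan 66° = 206.81 × 2.2460
Depth = 464.50 m

465 m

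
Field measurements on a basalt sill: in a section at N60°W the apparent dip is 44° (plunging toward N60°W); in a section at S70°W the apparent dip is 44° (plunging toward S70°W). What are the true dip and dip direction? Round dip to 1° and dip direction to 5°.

The two traces are lines in the plane: v₁ = (sin 300°·cos 44°, cos 300°·cos 44°, −sin 44°), v₂ = (sin 250°·cos 44°, cos 250°·cos 44°, −sin 44°).
The plane normal is n = v₁ × v₂ ∝ (-0.421, 0.037, 0.396).
Dip δ = arctan(|n_h|/n_z) = arctan(0.422/0.396) = 46.8°.
Dip direction = azimuth of (n_x, n_y) = atan2(-0.421, 0.037) = 275°.

true dip 47°, dip direction 275°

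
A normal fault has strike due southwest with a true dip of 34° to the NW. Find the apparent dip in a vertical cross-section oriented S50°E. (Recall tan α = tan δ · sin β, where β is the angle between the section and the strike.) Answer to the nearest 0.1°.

The section lies 85° from the strike.
tan(apparent dip) = tan 34° · sin 85° = 0.6719
apparent dip = arctan 0.6719 = 33.90°

33.9°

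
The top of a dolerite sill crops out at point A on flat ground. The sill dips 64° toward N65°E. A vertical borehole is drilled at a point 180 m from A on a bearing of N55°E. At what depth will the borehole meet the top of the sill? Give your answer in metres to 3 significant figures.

The hole lies 10° from the dip direction, so the down-dip offset is 180 × cos 10° = 177.27 m.
Depth = down-dip offset × tan(dip) = 177.27 × tan 64° = 177.27 × 2.0503
Depth = 363.45 m

363 m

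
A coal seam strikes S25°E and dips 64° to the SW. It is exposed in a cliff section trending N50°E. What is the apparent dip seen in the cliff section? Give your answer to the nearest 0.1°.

Angle between strike (S25°E) and section (N50°E): β = 75°.
tan(apparent dip) = tan 64° · sin 75° = 1.9804
apparent dip = arctan 1.9804 = 63.21°

63.2°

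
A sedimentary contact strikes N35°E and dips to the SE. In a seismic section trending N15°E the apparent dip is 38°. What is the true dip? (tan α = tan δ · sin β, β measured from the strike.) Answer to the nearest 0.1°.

66.4°

The section is 20° from the strike.
tan(true dip) = tan 38° / sin 20° = 2.2843
true dip = arctan 2.2843 = 66.36°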